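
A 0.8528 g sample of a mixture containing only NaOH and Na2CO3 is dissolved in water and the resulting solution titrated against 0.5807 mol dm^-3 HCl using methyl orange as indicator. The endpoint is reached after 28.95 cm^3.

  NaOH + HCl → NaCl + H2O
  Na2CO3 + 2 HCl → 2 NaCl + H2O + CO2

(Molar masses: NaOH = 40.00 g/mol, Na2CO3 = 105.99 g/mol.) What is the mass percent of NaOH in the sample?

13.76 %

n(HCl) = 0.02895 × 0.5807 = 0.01681 mol
Let x = n(NaOH), y = n(Na2CO3).
Titrant: 1x + 2y = 0.01681;  mass: 40.00x + 105.99y = 0.8528
Solving, x = 2.933 × 10^-3 mol, y = 6.939 × 10^-3 mol
mass of NaOH = 2.933 × 10^-3 × 40.00 = 0.1173 g
% NaOH = 0.1173 / 0.8528 × 100 = 13.76 %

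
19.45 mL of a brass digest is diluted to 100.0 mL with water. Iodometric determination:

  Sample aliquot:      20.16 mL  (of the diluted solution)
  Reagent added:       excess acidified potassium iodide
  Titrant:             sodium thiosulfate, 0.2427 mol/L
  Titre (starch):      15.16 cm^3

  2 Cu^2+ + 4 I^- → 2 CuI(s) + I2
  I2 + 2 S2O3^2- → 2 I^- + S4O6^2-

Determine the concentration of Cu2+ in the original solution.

0.9383 mol/L

n(S2O3^2-) = 0.01516 × 0.2427 = 3.679 × 10^-3 mol
n(I2) = n(S2O3^2-)/2 = 1.840 × 10^-3 mol
From the 2:1 ratio, n(Cu2+) in the aliquot = 2/1 × 1.840 × 10^-3 = 3.679 × 10^-3 mol
[Cu2+]_dilute = 3.679 × 10^-3 / 0.02016 = 0.1825 mol/L
[Cu2+]_original = 0.1825 × 100.0/19.45 = 0.9383 mol/L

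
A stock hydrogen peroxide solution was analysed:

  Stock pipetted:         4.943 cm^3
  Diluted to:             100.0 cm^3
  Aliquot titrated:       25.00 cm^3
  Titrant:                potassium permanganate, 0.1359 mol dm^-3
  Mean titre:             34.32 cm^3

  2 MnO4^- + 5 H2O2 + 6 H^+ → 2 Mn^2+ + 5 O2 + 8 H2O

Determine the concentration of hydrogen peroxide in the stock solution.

n(KMnO4) = 0.03432 × 0.1359 = 4.664 × 10^-3 mol
From the 5:2 ratio, n(H2O2) in the aliquot = 5/2 × 4.664 × 10^-3 = 0.01166 mol
[H2O2]_dilute = 0.01166 / 0.02500 = 0.4664 mol/L
Dilution factor = 100.0 / 4.943 = 20.23
[H2O2]_stock = 0.4664 × 20.23 = 9.436 mol/L

9.436 mol/L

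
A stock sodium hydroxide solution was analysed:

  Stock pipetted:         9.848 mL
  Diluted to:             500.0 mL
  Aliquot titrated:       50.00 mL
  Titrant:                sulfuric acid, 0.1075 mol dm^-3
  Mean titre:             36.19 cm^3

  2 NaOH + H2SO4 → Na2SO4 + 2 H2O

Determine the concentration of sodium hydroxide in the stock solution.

7.901 mol/L

n(H2SO4) = 0.03619 × 0.1075 = 3.890 × 10^-3 mol
From the 2:1 ratio, n(NaOH) in the aliquot = 2/1 × 3.890 × 10^-3 = 7.781 × 10^-3 mol
[NaOH]_dilute = 7.781 × 10^-3 / 0.05000 = 0.1556 mol/L
Dilution factor = 500.0 / 9.848 = 50.77
[NaOH]_stock = 0.1556 × 50.77 = 7.901 mol/L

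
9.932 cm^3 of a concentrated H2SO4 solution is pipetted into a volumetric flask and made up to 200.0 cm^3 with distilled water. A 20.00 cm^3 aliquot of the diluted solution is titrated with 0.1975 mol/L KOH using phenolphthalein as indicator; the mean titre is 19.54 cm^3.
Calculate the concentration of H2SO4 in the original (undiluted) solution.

1.943 mol/L

H2SO4 + 2 KOH → K2SO4 + 2 H2O
n(KOH) = 0.01954 × 0.1975 = 3.859 × 10^-3 mol
From the 1:2 ratio, n(H2SO4) in the aliquot = 1/2 × 3.859 × 10^-3 = 1.930 × 10^-3 mol
[H2SO4]_dilute = 1.930 × 10^-3 / 0.02000 = 0.09648 mol/L
Dilution factor = 200.0 / 9.932 = 20.14
[H2SO4]_stock = 0.09648 × 20.14 = 1.943 mol/L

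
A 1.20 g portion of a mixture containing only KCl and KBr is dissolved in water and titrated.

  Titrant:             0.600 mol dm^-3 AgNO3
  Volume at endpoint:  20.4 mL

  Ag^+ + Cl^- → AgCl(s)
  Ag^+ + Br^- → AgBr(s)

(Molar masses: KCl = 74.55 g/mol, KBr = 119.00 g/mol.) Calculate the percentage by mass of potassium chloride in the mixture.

n(AgNO3) = 0.0204 × 0.600 = 0.0122 mol
Let x = n(KCl), y = n(KBr).
Titrant: 1x + 1y = 0.0122;  mass: 74.55x + 119.00y = 1.20
Solving, x = 5.77 × 10^-3 mol, y = 6.47 × 10^-3 mol
mass of KCl = 5.77 × 10^-3 × 74.55 = 0.430 g
% KCl = 0.430 / 1.20 × 100 = 35.9 %

35.9 %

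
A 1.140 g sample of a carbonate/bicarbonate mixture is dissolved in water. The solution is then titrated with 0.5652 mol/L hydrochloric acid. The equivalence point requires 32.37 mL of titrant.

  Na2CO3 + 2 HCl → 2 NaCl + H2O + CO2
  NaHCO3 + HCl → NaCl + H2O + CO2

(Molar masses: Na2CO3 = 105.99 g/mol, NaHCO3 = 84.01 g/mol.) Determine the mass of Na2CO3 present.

0.6784 g

n(HCl) = 0.03237 × 0.5652 = 0.01830 mol
Let x = n(Na2CO3), y = n(NaHCO3).
Titrant: 2x + 1y = 0.01830;  mass: 105.99x + 84.01y = 1.140
Solving, x = 6.400 × 10^-3 mol, y = 5.495 × 10^-3 mol
mass of Na2CO3 = 6.400 × 10^-3 × 105.99 = 0.6784 g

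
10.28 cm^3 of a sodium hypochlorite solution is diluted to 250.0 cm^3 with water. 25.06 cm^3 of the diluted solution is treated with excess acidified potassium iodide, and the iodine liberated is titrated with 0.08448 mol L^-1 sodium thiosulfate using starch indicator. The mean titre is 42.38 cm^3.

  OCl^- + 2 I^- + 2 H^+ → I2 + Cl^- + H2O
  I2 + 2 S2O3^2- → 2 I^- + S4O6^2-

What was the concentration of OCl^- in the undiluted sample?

1.737 mol/L

n(S2O3^2-) = 0.04238 × 0.08448 = 3.580 × 10^-3 mol
n(I2) = n(S2O3^2-)/2 = 1.790 × 10^-3 mol
n(OCl^-) in the aliquot = 1.790 × 10^-3 mol (1:1 ratio)
[OCl^-]_dilute = 1.790 × 10^-3 / 0.02506 = 0.07143 mol/L
[OCl^-]_original = 0.07143 × 250.0/10.28 = 1.737 mol/L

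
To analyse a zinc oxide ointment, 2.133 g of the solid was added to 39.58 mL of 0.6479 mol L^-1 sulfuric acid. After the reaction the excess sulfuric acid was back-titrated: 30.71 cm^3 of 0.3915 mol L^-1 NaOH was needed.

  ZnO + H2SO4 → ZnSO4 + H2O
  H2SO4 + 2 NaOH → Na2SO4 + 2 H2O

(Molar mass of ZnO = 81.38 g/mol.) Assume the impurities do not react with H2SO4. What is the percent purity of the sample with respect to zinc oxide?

n(H2SO4) added = 0.03958 × 0.6479 = 0.02564 mol
n(NaOH) used in back-titration = 0.03071 × 0.3915 = 0.01202 mol
From the 1:2 ratio, n(H2SO4) left over = 1/2 × 0.01202 = 6.011 × 10^-3 mol
n(H2SO4) consumed by analyte = 0.02564 − 6.011 × 10^-3 = 0.01963 mol
n(ZnO) = 0.01963 mol (1:1 ratio)
mass of ZnO = 0.01963 × 81.38 = 1.598 g
% ZnO = 1.598 / 2.133 × 100 = 74.90 %

74.90 %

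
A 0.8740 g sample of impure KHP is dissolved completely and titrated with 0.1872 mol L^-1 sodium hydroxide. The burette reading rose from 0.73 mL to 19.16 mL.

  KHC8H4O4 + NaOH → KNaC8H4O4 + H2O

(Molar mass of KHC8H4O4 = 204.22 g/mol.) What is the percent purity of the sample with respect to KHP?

n(NaOH) = 0.01843 L × 0.1872 mol/L = 3.450 × 10^-3 mol
n(KHC8H4O4) = 3.450 × 10^-3 mol (1:1 ratio)
mass of KHC8H4O4 = 3.450 × 10^-3 × 204.22 g/mol = 0.7046 g
% KHC8H4O4 = 0.7046 / 0.8740 × 100 = 80.62 %

80.62 %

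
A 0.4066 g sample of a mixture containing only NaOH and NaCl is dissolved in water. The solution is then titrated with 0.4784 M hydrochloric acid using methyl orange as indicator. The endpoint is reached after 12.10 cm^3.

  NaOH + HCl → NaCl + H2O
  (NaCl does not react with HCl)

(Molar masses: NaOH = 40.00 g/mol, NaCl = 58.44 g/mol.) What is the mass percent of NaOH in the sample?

n(HCl) = 0.01210 × 0.4784 = 5.789 × 10^-3 mol
Let x = n(NaOH), y = n(NaCl).
Titrant: 1x = 5.789 × 10^-3;  mass: 40.00x + 58.44y = 0.4066
Solving, x = 5.789 × 10^-3 mol, y = 2.995 × 10^-3 mol
mass of NaOH = 5.789 × 10^-3 × 40.00 = 0.2315 g
% NaOH = 0.2315 / 0.4066 × 100 = 56.95 %

56.95 %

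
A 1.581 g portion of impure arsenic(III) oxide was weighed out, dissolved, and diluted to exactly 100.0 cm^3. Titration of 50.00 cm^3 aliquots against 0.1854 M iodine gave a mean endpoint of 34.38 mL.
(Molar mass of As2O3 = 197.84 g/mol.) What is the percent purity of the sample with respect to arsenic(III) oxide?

As2O3 + 2 I2 + 2 H2O → As2O5 + 4 HI
n(I2) per titration = 0.03438 × 0.1854 = 6.374 × 10^-3 mol
From the 1:2 ratio, n(As2O3) in each aliquot = 1/2 × 6.374 × 10^-3 = 3.187 × 10^-3 mol
n(As2O3) in the whole flask = 3.187 × 10^-3 × 100.0/50.00 = 6.374 × 10^-3 mol
mass of As2O3 = 6.374 × 10^-3 × 197.84 = 1.261 g
% As2O3 = 1.261 / 1.581 × 100 = 79.76 %

79.76 %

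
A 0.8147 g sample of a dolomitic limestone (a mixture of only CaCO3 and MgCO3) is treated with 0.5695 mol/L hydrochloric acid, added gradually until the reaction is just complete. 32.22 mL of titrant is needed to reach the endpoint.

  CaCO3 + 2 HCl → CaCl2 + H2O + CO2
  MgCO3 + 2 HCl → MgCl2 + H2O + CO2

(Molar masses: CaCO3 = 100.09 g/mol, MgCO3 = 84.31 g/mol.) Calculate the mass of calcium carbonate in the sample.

n(HCl) = 0.03222 × 0.5695 = 0.01835 mol
Let x = n(CaCO3), y = n(MgCO3).
Titrant: 2x + 2y = 0.01835;  mass: 100.09x + 84.31y = 0.8147
Solving, x = 2.610 × 10^-3 mol, y = 6.565 × 10^-3 mol
mass of CaCO3 = 2.610 × 10^-3 × 100.09 = 0.2612 g

0.2612 g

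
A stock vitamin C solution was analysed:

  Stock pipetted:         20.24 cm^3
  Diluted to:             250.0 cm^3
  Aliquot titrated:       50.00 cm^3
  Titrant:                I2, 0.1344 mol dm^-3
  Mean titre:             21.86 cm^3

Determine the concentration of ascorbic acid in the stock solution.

C6H8O6 + I2 → C6H6O6 + 2 HI
n(I2) = 0.02186 × 0.1344 = 2.938 × 10^-3 mol
n(C6H8O6) in the aliquot = 2.938 × 10^-3 mol (1:1 ratio)
[C6H8O6]_dilute = 2.938 × 10^-3 / 0.05000 = 0.05876 mol/L
Dilution factor = 250.0 / 20.24 = 12.35
[C6H8O6]_stock = 0.05876 × 12.35 = 0.7258 mol/L

0.7258 mol/L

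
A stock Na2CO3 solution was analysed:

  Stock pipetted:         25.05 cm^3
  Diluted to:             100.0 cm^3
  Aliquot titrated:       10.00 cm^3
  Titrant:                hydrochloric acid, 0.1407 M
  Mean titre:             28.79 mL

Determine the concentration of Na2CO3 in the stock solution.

0.8085 M

Na2CO3 + 2 HCl → 2 NaCl + H2O + CO2
n(HCl) = 0.02879 × 0.1407 = 4.051 × 10^-3 mol
From the 1:2 ratio, n(Na2CO3) in the aliquot = 1/2 × 4.051 × 10^-3 = 2.025 × 10^-3 mol
[Na2CO3]_dilute = 2.025 × 10^-3 / 0.01000 = 0.2025 mol/L
Dilution factor = 100.0 / 25.05 = 3.992
[Na2CO3]_stock = 0.2025 × 3.992 = 0.8085 mol/L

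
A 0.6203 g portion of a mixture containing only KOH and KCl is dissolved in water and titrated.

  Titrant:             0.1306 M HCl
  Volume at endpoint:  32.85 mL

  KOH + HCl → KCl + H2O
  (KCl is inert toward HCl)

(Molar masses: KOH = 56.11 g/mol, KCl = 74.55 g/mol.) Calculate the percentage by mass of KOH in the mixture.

38.81 %

n(HCl) = 0.03285 × 0.1306 = 4.290 × 10^-3 mol
Let x = n(KOH), y = n(KCl).
Titrant: 1x = 4.290 × 10^-3;  mass: 56.11x + 74.55y = 0.6203
Solving, x = 4.290 × 10^-3 mol, y = 5.092 × 10^-3 mol
mass of KOH = 4.290 × 10^-3 × 56.11 = 0.2407 g
% KOH = 0.2407 / 0.6203 × 100 = 38.81 %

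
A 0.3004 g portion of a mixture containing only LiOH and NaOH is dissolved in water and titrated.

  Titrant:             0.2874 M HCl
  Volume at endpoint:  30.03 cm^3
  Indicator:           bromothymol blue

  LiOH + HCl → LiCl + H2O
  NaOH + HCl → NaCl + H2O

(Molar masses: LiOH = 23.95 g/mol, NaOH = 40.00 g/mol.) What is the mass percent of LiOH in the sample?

n(HCl) = 0.03003 × 0.2874 = 8.631 × 10^-3 mol
Let x = n(LiOH), y = n(NaOH).
Titrant: 1x + 1y = 8.631 × 10^-3;  mass: 23.95x + 40.00y = 0.3004
Solving, x = 2.793 × 10^-3 mol, y = 5.838 × 10^-3 mol
mass of LiOH = 2.793 × 10^-3 × 23.95 = 0.06689 g
% LiOH = 0.06689 / 0.3004 × 100 = 22.27 %

22.27 %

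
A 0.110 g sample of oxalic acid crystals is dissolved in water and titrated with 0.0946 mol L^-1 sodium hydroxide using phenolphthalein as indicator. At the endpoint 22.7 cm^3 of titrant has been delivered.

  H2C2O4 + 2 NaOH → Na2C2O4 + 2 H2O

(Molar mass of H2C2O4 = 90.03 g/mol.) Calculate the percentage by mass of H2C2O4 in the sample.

87.9 %

n(NaOH) = 0.0227 L × 0.0946 mol/L = 2.15 × 10^-3 mol
From the 1:2 ratio, n(H2C2O4) = 1/2 × 2.15 × 10^-3 = 1.07 × 10^-3 mol
mass of H2C2O4 = 1.07 × 10^-3 × 90.03 g/mol = 0.0967 g
% H2C2O4 = 0.0967 / 0.110 × 100 = 87.9 %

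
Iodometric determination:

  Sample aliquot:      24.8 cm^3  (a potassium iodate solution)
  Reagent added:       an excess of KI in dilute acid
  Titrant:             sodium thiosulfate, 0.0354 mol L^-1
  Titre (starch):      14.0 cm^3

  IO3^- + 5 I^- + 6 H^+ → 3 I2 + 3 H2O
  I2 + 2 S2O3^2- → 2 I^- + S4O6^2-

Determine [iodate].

n(S2O3^2-) = 0.0140 × 0.0354 = 4.96 × 10^-4 mol
n(I2) = n(S2O3^2-)/2 = 2.48 × 10^-4 mol
From the 1:3 ratio, n(IO3^-) in the aliquot = 1/3 × 2.48 × 10^-4 = 8.26 × 10^-5 mol
[IO3^-] = 8.26 × 10^-5 / 0.0248 = 0.00333 mol/L

0.00333 mol/L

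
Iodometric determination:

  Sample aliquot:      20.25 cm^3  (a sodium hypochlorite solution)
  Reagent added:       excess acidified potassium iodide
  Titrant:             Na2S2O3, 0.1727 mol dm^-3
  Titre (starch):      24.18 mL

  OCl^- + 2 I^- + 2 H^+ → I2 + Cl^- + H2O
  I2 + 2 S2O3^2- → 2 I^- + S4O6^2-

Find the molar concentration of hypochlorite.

0.1031 mol/L

n(S2O3^2-) = 0.02418 × 0.1727 = 4.176 × 10^-3 mol
n(I2) = n(S2O3^2-)/2 = 2.088 × 10^-3 mol
n(OCl^-) in the aliquot = 2.088 × 10^-3 mol (1:1 ratio)
[OCl^-] = 2.088 × 10^-3 / 0.02025 = 0.1031 mol/L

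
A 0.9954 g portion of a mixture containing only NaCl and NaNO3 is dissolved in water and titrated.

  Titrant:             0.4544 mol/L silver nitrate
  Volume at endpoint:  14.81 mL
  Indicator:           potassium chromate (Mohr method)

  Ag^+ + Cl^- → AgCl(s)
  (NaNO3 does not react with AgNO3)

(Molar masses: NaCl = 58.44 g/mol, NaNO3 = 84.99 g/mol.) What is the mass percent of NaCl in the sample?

39.51 %

n(AgNO3) = 0.01481 × 0.4544 = 6.730 × 10^-3 mol
Let x = n(NaCl), y = n(NaNO3).
Titrant: 1x = 6.730 × 10^-3;  mass: 58.44x + 84.99y = 0.9954
Solving, x = 6.730 × 10^-3 mol, y = 7.085 × 10^-3 mol
mass of NaCl = 6.730 × 10^-3 × 58.44 = 0.3933 g
% NaCl = 0.3933 / 0.9954 × 100 = 39.51 %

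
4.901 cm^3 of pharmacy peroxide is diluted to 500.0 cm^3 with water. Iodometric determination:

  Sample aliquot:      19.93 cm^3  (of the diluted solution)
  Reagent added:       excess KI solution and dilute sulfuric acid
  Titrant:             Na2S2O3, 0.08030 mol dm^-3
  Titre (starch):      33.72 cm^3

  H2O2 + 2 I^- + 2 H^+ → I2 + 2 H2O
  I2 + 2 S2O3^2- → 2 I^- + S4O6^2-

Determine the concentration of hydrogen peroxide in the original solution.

6.930 mol/L

n(S2O3^2-) = 0.03372 × 0.08030 = 2.708 × 10^-3 mol
n(I2) = n(S2O3^2-)/2 = 1.354 × 10^-3 mol
n(H2O2) in the aliquot = 1.354 × 10^-3 mol (1:1 ratio)
[H2O2]_dilute = 1.354 × 10^-3 / 0.01993 = 0.06793 mol/L
[H2O2]_original = 0.06793 × 500.0/4.901 = 6.930 mol/L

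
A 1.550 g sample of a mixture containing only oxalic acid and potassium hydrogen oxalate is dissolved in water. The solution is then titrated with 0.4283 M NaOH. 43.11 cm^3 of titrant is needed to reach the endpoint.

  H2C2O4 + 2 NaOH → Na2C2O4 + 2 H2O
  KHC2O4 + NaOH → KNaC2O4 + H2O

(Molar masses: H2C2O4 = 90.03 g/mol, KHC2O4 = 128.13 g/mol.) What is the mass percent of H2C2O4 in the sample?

28.51 %

n(NaOH) = 0.04311 × 0.4283 = 0.01846 mol
Let x = n(H2C2O4), y = n(KHC2O4).
Titrant: 2x + 1y = 0.01846;  mass: 90.03x + 128.13y = 1.550
Solving, x = 4.908 × 10^-3 mol, y = 8.649 × 10^-3 mol
mass of H2C2O4 = 4.908 × 10^-3 × 90.03 = 0.4418 g
% H2C2O4 = 0.4418 / 1.550 × 100 = 28.51 %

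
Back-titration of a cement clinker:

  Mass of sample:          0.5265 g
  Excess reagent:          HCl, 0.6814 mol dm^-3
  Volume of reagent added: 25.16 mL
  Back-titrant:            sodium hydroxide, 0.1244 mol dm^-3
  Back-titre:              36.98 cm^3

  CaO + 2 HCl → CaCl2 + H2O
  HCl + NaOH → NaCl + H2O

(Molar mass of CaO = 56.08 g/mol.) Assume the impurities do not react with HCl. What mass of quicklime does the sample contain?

0.3517 g

n(HCl) added = 0.02516 × 0.6814 = 0.01714 mol
n(NaOH) used in back-titration = 0.03698 × 0.1244 = 4.600 × 10^-3 mol
n(HCl) left over = 4.600 × 10^-3 mol (1:1 ratio)
n(HCl) consumed by analyte = 0.01714 − 4.600 × 10^-3 = 0.01254 mol
From the 1:2 ratio, n(CaO) = 1/2 × 0.01254 = 6.272 × 10^-3 mol
mass of CaO = 6.272 × 10^-3 × 56.08 = 0.3517 g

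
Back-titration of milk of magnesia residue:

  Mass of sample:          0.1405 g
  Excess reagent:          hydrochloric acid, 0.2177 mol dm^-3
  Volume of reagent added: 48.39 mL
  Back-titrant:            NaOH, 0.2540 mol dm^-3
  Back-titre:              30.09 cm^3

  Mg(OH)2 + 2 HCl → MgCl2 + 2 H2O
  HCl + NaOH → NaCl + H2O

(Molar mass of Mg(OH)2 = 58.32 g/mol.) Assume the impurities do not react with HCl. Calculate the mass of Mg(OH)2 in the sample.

0.08432 g

n(HCl) added = 0.04839 × 0.2177 = 0.01053 mol
n(NaOH) used in back-titration = 0.03009 × 0.2540 = 7.643 × 10^-3 mol
n(HCl) left over = 7.643 × 10^-3 mol (1:1 ratio)
n(HCl) consumed by analyte = 0.01053 − 7.643 × 10^-3 = 2.892 × 10^-3 mol
From the 1:2 ratio, n(Mg(OH)2) = 1/2 × 2.892 × 10^-3 = 1.446 × 10^-3 mol
mass of Mg(OH)2 = 1.446 × 10^-3 × 58.32 = 0.08432 g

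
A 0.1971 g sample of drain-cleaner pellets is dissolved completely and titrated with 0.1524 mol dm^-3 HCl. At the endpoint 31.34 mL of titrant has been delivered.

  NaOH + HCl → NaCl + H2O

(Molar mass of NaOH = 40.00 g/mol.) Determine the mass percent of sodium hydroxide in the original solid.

96.93 %

n(HCl) = 0.03134 L × 0.1524 mol/L = 4.776 × 10^-3 mol
n(NaOH) = 4.776 × 10^-3 mol (1:1 ratio)
mass of NaOH = 4.776 × 10^-3 × 40.00 g/mol = 0.1910 g
% NaOH = 0.1910 / 0.1971 × 100 = 96.93 %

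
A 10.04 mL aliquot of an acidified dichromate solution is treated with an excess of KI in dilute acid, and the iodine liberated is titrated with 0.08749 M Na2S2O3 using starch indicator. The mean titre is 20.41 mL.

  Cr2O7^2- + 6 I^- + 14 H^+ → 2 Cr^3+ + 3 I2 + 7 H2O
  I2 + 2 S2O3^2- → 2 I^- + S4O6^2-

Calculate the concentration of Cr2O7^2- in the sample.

0.02964 M

n(S2O3^2-) = 0.02041 × 0.08749 = 1.786 × 10^-3 mol
n(I2) = n(S2O3^2-)/2 = 8.928 × 10^-4 mol
From the 1:3 ratio, n(Cr2O7^2-) in the aliquot = 1/3 × 8.928 × 10^-4 = 2.976 × 10^-4 mol
[Cr2O7^2-] = 2.976 × 10^-4 / 0.01004 = 0.02964 mol/L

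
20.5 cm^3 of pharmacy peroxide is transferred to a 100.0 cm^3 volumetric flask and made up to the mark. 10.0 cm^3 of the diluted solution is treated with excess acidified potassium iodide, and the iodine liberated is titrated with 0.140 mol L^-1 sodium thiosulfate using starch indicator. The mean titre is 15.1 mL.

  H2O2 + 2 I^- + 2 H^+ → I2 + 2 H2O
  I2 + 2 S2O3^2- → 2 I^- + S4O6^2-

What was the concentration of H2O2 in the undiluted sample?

0.516 mol/L

n(S2O3^2-) = 0.0151 × 0.140 = 2.11 × 10^-3 mol
n(I2) = n(S2O3^2-)/2 = 1.06 × 10^-3 mol
n(H2O2) in the aliquot = 1.06 × 10^-3 mol (1:1 ratio)
[H2O2]_dilute = 1.06 × 10^-3 / 0.0100 = 0.106 mol/L
[H2O2]_original = 0.106 × 100.0/20.5 = 0.516 mol/L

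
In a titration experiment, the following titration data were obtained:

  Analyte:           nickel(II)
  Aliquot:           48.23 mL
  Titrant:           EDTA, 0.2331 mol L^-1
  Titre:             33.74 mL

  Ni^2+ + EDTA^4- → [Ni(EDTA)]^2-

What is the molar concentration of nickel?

0.1631 mol/L

n(EDTA) = 0.03374 L × 0.2331 mol/L = 7.865 × 10^-3 mol
n(Ni2+) = 7.865 × 10^-3 mol (1:1 mole ratio)
[Ni2+] = 7.865 × 10^-3 mol / 0.04823 L = 0.1631 mol/L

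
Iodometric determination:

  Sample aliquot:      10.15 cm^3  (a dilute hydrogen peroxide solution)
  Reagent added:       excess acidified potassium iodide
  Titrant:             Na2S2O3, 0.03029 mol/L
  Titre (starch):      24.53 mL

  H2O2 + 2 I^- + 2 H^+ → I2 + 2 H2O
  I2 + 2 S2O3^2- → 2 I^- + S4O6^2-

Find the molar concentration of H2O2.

n(S2O3^2-) = 0.02453 × 0.03029 = 7.430 × 10^-4 mol
n(I2) = n(S2O3^2-)/2 = 3.715 × 10^-4 mol
n(H2O2) in the aliquot = 3.715 × 10^-4 mol (1:1 ratio)
[H2O2] = 3.715 × 10^-4 / 0.01015 = 0.03660 mol/L

0.03660 mol/L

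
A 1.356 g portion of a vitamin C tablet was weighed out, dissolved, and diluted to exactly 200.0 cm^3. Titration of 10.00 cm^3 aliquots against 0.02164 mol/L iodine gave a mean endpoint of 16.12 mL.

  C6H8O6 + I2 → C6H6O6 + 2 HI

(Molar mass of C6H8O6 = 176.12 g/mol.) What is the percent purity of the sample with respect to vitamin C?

n(I2) per titration = 0.01612 × 0.02164 = 3.488 × 10^-4 mol
n(C6H8O6) in each aliquot = 3.488 × 10^-4 mol (1:1 ratio)
n(C6H8O6) in the whole flask = 3.488 × 10^-4 × 200.0/10.00 = 6.977 × 10^-3 mol
mass of C6H8O6 = 6.977 × 10^-3 × 176.12 = 1.229 g
% C6H8O6 = 1.229 / 1.356 × 100 = 90.62 %

90.62 %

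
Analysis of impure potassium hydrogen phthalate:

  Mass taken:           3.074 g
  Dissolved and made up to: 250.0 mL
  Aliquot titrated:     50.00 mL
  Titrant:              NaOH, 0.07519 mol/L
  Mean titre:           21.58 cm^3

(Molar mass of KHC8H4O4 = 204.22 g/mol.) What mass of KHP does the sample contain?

1.657 g

KHC8H4O4 + NaOH → KNaC8H4O4 + H2O
n(NaOH) per titration = 0.02158 × 0.07519 = 1.623 × 10^-3 mol
n(KHC8H4O4) in each aliquot = 1.623 × 10^-3 mol (1:1 ratio)
n(KHC8H4O4) in the whole flask = 1.623 × 10^-3 × 250.0/50.00 = 8.113 × 10^-3 mol
mass of KHC8H4O4 = 8.113 × 10^-3 × 204.22 = 1.657 g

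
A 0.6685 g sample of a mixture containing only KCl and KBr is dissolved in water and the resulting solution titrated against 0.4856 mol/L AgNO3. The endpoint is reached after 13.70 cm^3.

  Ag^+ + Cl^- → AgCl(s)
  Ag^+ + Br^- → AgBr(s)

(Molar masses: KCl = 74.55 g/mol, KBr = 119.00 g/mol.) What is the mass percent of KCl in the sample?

30.90 %

n(AgNO3) = 0.01370 × 0.4856 = 6.653 × 10^-3 mol
Let x = n(KCl), y = n(KBr).
Titrant: 1x + 1y = 6.653 × 10^-3;  mass: 74.55x + 119.00y = 0.6685
Solving, x = 2.771 × 10^-3 mol, y = 3.882 × 10^-3 mol
mass of KCl = 2.771 × 10^-3 × 74.55 = 0.2066 g
% KCl = 0.2066 / 0.6685 × 100 = 30.90 %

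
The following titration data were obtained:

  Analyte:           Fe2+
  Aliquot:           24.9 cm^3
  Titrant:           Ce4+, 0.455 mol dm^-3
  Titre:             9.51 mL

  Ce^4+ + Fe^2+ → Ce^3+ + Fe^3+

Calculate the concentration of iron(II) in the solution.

n(Ce4+) = 0.00951 L × 0.455 mol/L = 4.33 × 10^-3 mol
n(Fe2+) = 4.33 × 10^-3 mol (1:1 mole ratio)
[Fe2+] = 4.33 × 10^-3 mol / 0.0249 L = 0.174 mol/L

0.174 mol/L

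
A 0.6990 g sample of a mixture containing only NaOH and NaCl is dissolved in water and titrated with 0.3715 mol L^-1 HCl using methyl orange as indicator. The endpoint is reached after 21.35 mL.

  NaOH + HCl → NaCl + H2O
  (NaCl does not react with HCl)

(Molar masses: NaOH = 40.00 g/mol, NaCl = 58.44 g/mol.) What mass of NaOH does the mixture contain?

n(HCl) = 0.02135 × 0.3715 = 7.932 × 10^-3 mol
Let x = n(NaOH), y = n(NaCl).
Titrant: 1x = 7.932 × 10^-3;  mass: 40.00x + 58.44y = 0.6990
Solving, x = 7.932 × 10^-3 mol, y = 6.532 × 10^-3 mol
mass of NaOH = 7.932 × 10^-3 × 40.00 = 0.3173 g

0.3173 g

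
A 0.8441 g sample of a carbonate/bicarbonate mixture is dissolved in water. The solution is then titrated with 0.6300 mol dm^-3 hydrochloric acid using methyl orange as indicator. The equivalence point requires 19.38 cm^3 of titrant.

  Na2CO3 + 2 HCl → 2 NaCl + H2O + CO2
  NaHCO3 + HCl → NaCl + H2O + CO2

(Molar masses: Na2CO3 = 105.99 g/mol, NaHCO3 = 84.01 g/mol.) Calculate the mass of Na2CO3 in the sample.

0.3103 g

n(HCl) = 0.01938 × 0.6300 = 0.01221 mol
Let x = n(Na2CO3), y = n(NaHCO3).
Titrant: 2x + 1y = 0.01221;  mass: 105.99x + 84.01y = 0.8441
Solving, x = 2.928 × 10^-3 mol, y = 6.354 × 10^-3 mol
mass of Na2CO3 = 2.928 × 10^-3 × 105.99 = 0.3103 g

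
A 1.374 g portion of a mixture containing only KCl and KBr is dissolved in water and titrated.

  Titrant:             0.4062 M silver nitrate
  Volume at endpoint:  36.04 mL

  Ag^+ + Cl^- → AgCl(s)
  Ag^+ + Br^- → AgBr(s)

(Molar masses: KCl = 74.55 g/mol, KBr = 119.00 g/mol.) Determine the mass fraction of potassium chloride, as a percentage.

n(AgNO3) = 0.03604 × 0.4062 = 0.01464 mol
Let x = n(KCl), y = n(KBr).
Titrant: 1x + 1y = 0.01464;  mass: 74.55x + 119.00y = 1.374
Solving, x = 8.281 × 10^-3 mol, y = 6.358 × 10^-3 mol
mass of KCl = 8.281 × 10^-3 × 74.55 = 0.6174 g
% KCl = 0.6174 / 1.374 × 100 = 44.93 %

44.93 %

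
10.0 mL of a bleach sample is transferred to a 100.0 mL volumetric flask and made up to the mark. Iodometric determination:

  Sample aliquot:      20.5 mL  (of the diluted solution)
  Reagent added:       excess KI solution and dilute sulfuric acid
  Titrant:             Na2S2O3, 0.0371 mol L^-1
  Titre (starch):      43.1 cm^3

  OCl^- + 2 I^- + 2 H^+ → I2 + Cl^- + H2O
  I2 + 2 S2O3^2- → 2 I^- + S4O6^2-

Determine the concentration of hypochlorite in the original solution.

n(S2O3^2-) = 0.0431 × 0.0371 = 1.60 × 10^-3 mol
n(I2) = n(S2O3^2-)/2 = 8.00 × 10^-4 mol
n(OCl^-) in the aliquot = 8.00 × 10^-4 mol (1:1 ratio)
[OCl^-]_dilute = 8.00 × 10^-4 / 0.0205 = 0.0390 mol/L
[OCl^-]_original = 0.0390 × 100.0/10.0 = 0.390 mol/L

0.390 mol/L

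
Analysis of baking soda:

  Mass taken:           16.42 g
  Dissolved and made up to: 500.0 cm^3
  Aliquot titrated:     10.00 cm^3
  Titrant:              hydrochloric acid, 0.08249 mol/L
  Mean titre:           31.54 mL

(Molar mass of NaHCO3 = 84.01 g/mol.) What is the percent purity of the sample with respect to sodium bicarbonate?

66.56 %

NaHCO3 + HCl → NaCl + H2O + CO2
n(HCl) per titration = 0.03154 × 0.08249 = 2.602 × 10^-3 mol
n(NaHCO3) in each aliquot = 2.602 × 10^-3 mol (1:1 ratio)
n(NaHCO3) in the whole flask = 2.602 × 10^-3 × 500.0/10.00 = 0.1301 mol
mass of NaHCO3 = 0.1301 × 84.01 = 10.93 g
% NaHCO3 = 10.93 / 16.42 × 100 = 66.56 %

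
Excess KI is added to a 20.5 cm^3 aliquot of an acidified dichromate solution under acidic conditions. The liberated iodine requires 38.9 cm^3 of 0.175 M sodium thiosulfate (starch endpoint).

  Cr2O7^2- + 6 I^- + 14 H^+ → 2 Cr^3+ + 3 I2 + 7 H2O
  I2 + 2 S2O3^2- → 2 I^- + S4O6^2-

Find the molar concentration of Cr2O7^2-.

n(S2O3^2-) = 0.0389 × 0.175 = 6.81 × 10^-3 mol
n(I2) = n(S2O3^2-)/2 = 3.40 × 10^-3 mol
From the 1:3 ratio, n(Cr2O7^2-) in the aliquot = 1/3 × 3.40 × 10^-3 = 1.13 × 10^-3 mol
[Cr2O7^2-] = 1.13 × 10^-3 / 0.0205 = 0.0553 mol/L

0.0553 M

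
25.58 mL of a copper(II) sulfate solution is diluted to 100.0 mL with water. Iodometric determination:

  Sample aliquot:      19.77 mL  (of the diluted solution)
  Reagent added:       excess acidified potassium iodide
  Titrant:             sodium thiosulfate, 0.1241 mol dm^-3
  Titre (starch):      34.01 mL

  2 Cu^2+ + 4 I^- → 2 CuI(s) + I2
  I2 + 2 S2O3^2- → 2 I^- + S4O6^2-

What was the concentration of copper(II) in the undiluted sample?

n(S2O3^2-) = 0.03401 × 0.1241 = 4.221 × 10^-3 mol
n(I2) = n(S2O3^2-)/2 = 2.110 × 10^-3 mol
From the 2:1 ratio, n(Cu2+) in the aliquot = 2/1 × 2.110 × 10^-3 = 4.221 × 10^-3 mol
[Cu2+]_dilute = 4.221 × 10^-3 / 0.01977 = 0.2135 mol/L
[Cu2+]_original = 0.2135 × 100.0/25.58 = 0.8346 mol/L

0.8346 mol/L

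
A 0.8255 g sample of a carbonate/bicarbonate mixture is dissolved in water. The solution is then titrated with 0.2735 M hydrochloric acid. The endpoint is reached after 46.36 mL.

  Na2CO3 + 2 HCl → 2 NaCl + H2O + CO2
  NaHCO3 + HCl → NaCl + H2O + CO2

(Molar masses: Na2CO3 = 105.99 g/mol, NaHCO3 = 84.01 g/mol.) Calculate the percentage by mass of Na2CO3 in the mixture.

49.62 %

n(HCl) = 0.04636 × 0.2735 = 0.01268 mol
Let x = n(Na2CO3), y = n(NaHCO3).
Titrant: 2x + 1y = 0.01268;  mass: 105.99x + 84.01y = 0.8255
Solving, x = 3.864 × 10^-3 mol, y = 4.951 × 10^-3 mol
mass of Na2CO3 = 3.864 × 10^-3 × 105.99 = 0.4096 g
% Na2CO3 = 0.4096 / 0.8255 × 100 = 49.62 %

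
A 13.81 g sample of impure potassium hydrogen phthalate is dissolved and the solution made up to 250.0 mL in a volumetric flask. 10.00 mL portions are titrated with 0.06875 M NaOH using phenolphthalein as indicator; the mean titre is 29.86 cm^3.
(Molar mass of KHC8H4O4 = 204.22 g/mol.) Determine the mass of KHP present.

KHC8H4O4 + NaOH → KNaC8H4O4 + H2O
n(NaOH) per titration = 0.02986 × 0.06875 = 2.053 × 10^-3 mol
n(KHC8H4O4) in each aliquot = 2.053 × 10^-3 mol (1:1 ratio)
n(KHC8H4O4) in the whole flask = 2.053 × 10^-3 × 250.0/10.00 = 0.05132 mol
mass of KHC8H4O4 = 0.05132 × 204.22 = 10.48 g

10.48 g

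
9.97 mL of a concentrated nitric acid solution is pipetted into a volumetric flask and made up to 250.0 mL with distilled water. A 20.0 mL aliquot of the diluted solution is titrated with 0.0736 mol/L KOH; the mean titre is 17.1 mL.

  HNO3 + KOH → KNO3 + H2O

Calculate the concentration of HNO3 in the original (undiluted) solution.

n(KOH) = 0.0171 × 0.0736 = 1.26 × 10^-3 mol
n(HNO3) in the aliquot = 1.26 × 10^-3 mol (1:1 ratio)
[HNO3]_dilute = 1.26 × 10^-3 / 0.0200 = 0.0629 mol/L
Dilution factor = 250.0 / 9.97 = 25.08
[HNO3]_stock = 0.0629 × 25.08 = 1.58 mol/L

1.58 mol/L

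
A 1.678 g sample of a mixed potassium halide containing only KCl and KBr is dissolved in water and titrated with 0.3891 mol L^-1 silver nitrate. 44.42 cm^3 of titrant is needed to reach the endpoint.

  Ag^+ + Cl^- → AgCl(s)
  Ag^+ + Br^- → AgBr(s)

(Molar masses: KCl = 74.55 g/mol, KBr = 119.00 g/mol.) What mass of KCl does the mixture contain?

n(AgNO3) = 0.04442 × 0.3891 = 0.01728 mol
Let x = n(KCl), y = n(KBr).
Titrant: 1x + 1y = 0.01728;  mass: 74.55x + 119.00y = 1.678
Solving, x = 8.521 × 10^-3 mol, y = 8.762 × 10^-3 mol
mass of KCl = 8.521 × 10^-3 × 74.55 = 0.6353 g

0.6353 g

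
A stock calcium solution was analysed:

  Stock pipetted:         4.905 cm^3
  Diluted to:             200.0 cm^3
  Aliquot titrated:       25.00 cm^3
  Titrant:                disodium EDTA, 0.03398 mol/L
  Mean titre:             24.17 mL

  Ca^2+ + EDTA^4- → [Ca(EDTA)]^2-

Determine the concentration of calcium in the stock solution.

n(EDTA) = 0.02417 × 0.03398 = 8.213 × 10^-4 mol
n(Ca2+) in the aliquot = 8.213 × 10^-4 mol (1:1 ratio)
[Ca2+]_dilute = 8.213 × 10^-4 / 0.02500 = 0.03285 mol/L
Dilution factor = 200.0 / 4.905 = 40.77
[Ca2+]_stock = 0.03285 × 40.77 = 1.340 mol/L

1.340 mol/L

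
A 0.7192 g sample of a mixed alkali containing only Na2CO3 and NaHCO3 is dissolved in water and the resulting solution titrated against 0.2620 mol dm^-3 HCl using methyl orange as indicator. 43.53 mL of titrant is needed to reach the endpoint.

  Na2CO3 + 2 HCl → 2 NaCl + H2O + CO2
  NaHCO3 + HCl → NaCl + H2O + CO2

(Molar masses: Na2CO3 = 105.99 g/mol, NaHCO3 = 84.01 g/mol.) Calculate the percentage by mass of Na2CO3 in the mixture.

n(HCl) = 0.04353 × 0.2620 = 0.01140 mol
Let x = n(Na2CO3), y = n(NaHCO3).
Titrant: 2x + 1y = 0.01140;  mass: 105.99x + 84.01y = 0.7192
Solving, x = 3.852 × 10^-3 mol, y = 3.701 × 10^-3 mol
mass of Na2CO3 = 3.852 × 10^-3 × 105.99 = 0.4082 g
% Na2CO3 = 0.4082 / 0.7192 × 100 = 56.76 %

56.76 %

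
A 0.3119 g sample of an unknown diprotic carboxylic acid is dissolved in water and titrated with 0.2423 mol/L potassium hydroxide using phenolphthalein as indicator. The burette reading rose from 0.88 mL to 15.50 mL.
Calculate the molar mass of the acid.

176.1 g/mol

n(KOH) = 0.01462 L × 0.2423 mol/L = 3.542 × 10^-3 mol
From the 1:2 ratio, n(H2A) = 1/2 × 3.542 × 10^-3 = 1.771 × 10^-3 mol
M = m / n = 0.3119 g / 1.771 × 10^-3 mol = 176.1 g/mol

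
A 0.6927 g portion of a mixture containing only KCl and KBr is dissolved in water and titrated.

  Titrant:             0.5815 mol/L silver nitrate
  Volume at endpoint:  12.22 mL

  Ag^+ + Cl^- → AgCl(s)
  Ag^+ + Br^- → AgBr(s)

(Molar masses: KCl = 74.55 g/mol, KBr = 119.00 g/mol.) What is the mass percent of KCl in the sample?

n(AgNO3) = 0.01222 × 0.5815 = 7.106 × 10^-3 mol
Let x = n(KCl), y = n(KBr).
Titrant: 1x + 1y = 7.106 × 10^-3;  mass: 74.55x + 119.00y = 0.6927
Solving, x = 3.440 × 10^-3 mol, y = 3.666 × 10^-3 mol
mass of KCl = 3.440 × 10^-3 × 74.55 = 0.2564 g
% KCl = 0.2564 / 0.6927 × 100 = 37.02 %

37.02 %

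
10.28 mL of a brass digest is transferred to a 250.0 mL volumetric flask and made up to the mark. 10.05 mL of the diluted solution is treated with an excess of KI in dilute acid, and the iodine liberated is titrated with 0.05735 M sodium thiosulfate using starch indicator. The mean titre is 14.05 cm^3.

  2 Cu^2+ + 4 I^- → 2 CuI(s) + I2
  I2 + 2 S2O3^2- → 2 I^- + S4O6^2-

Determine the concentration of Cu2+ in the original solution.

n(S2O3^2-) = 0.01405 × 0.05735 = 8.058 × 10^-4 mol
n(I2) = n(S2O3^2-)/2 = 4.029 × 10^-4 mol
From the 2:1 ratio, n(Cu2+) in the aliquot = 2/1 × 4.029 × 10^-4 = 8.058 × 10^-4 mol
[Cu2+]_dilute = 8.058 × 10^-4 / 0.01005 = 0.08018 mol/L
[Cu2+]_original = 0.08018 × 250.0/10.28 = 1.950 mol/L

1.950 M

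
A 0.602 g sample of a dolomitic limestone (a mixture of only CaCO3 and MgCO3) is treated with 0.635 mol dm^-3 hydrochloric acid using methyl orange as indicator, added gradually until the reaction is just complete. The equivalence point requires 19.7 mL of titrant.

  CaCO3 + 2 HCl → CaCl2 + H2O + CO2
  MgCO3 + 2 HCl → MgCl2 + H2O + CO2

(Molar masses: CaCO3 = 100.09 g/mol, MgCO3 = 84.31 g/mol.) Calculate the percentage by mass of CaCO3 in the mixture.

n(HCl) = 0.0197 × 0.635 = 0.0125 mol
Let x = n(CaCO3), y = n(MgCO3).
Titrant: 2x + 2y = 0.0125;  mass: 100.09x + 84.31y = 0.602
Solving, x = 4.73 × 10^-3 mol, y = 1.52 × 10^-3 mol
mass of CaCO3 = 4.73 × 10^-3 × 100.09 = 0.474 g
% CaCO3 = 0.474 / 0.602 × 100 = 78.7 %

78.7 %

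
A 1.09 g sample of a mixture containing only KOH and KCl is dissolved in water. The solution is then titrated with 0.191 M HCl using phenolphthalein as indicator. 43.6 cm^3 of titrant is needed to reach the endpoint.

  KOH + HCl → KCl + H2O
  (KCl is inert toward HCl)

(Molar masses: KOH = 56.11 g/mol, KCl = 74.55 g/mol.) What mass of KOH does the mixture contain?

0.467 g

n(HCl) = 0.0436 × 0.191 = 8.33 × 10^-3 mol
Let x = n(KOH), y = n(KCl).
Titrant: 1x = 8.33 × 10^-3;  mass: 56.11x + 74.55y = 1.09
Solving, x = 8.33 × 10^-3 mol, y = 8.35 × 10^-3 mol
mass of KOH = 8.33 × 10^-3 × 56.11 = 0.467 g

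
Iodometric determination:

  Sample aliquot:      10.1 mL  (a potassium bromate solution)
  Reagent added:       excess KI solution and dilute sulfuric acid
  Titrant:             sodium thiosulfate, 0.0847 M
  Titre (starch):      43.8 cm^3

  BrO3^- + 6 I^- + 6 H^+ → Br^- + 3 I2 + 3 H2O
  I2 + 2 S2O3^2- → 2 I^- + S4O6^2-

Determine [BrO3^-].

n(S2O3^2-) = 0.0438 × 0.0847 = 3.71 × 10^-3 mol
n(I2) = n(S2O3^2-)/2 = 1.85 × 10^-3 mol
From the 1:3 ratio, n(BrO3^-) in the aliquot = 1/3 × 1.85 × 10^-3 = 6.18 × 10^-4 mol
[BrO3^-] = 6.18 × 10^-4 / 0.0101 = 0.0612 mol/L

0.0612 M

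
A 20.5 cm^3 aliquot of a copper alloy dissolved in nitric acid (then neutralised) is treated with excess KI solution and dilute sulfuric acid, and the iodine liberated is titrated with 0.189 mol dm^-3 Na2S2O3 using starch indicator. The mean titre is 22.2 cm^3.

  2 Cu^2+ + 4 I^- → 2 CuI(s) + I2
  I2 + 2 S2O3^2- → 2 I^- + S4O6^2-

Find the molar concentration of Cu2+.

0.205 mol/L

n(S2O3^2-) = 0.0222 × 0.189 = 4.20 × 10^-3 mol
n(I2) = n(S2O3^2-)/2 = 2.10 × 10^-3 mol
From the 2:1 ratio, n(Cu2+) in the aliquot = 2/1 × 2.10 × 10^-3 = 4.20 × 10^-3 mol
[Cu2+] = 4.20 × 10^-3 / 0.0205 = 0.205 mol/L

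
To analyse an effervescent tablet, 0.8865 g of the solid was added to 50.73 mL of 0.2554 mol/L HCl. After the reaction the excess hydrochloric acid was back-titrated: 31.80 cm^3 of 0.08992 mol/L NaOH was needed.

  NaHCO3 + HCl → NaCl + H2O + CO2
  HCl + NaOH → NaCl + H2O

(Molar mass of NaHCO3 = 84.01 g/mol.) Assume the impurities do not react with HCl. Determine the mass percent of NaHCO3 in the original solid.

95.69 %

n(HCl) added = 0.05073 × 0.2554 = 0.01296 mol
n(NaOH) used in back-titration = 0.03180 × 0.08992 = 2.859 × 10^-3 mol
n(HCl) left over = 2.859 × 10^-3 mol (1:1 ratio)
n(HCl) consumed by analyte = 0.01296 − 2.859 × 10^-3 = 0.01010 mol
n(NaHCO3) = 0.01010 mol (1:1 ratio)
mass of NaHCO3 = 0.01010 × 84.01 = 0.8482 g
% NaHCO3 = 0.8482 / 0.8865 × 100 = 95.69 %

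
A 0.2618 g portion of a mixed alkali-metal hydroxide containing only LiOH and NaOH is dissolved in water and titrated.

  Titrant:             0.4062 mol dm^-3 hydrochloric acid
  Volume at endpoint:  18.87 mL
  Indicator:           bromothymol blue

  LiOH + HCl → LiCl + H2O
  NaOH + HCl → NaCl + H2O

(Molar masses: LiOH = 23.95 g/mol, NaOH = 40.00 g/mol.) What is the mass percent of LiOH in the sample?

25.54 %

n(HCl) = 0.01887 × 0.4062 = 7.665 × 10^-3 mol
Let x = n(LiOH), y = n(NaOH).
Titrant: 1x + 1y = 7.665 × 10^-3;  mass: 23.95x + 40.00y = 0.2618
Solving, x = 2.791 × 10^-3 mol, y = 4.874 × 10^-3 mol
mass of LiOH = 2.791 × 10^-3 × 23.95 = 0.06685 g
% LiOH = 0.06685 / 0.2618 × 100 = 25.54 %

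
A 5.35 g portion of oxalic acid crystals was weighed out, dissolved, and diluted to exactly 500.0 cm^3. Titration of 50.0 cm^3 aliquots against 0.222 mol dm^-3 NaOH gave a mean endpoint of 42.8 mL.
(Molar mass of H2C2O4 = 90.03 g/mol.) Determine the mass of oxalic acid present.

H2C2O4 + 2 NaOH → Na2C2O4 + 2 H2O
n(NaOH) per titration = 0.0428 × 0.222 = 9.50 × 10^-3 mol
From the 1:2 ratio, n(H2C2O4) in each aliquot = 1/2 × 9.50 × 10^-3 = 4.75 × 10^-3 mol
n(H2C2O4) in the whole flask = 4.75 × 10^-3 × 500.0/50.0 = 0.0475 mol
mass of H2C2O4 = 0.0475 × 90.03 = 4.28 g

4.28 g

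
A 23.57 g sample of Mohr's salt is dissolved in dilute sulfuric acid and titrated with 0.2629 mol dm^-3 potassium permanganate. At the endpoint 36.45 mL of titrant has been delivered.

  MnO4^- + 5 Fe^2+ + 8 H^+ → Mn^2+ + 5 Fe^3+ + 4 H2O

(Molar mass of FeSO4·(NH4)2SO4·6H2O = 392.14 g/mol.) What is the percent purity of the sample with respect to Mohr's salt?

79.71 %

n(KMnO4) = 0.03645 L × 0.2629 mol/L = 9.583 × 10^-3 mol
From the 5:1 ratio, n(FeSO4·(NH4)2SO4·6H2O) = 5/1 × 9.583 × 10^-3 = 0.04791 mol
mass of FeSO4·(NH4)2SO4·6H2O = 0.04791 × 392.14 g/mol = 18.79 g
% FeSO4·(NH4)2SO4·6H2O = 18.79 / 23.57 × 100 = 79.71 %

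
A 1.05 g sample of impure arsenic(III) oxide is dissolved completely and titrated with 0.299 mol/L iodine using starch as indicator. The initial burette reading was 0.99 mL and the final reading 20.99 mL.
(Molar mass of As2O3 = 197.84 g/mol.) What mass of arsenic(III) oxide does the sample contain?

0.592 g

As2O3 + 2 I2 + 2 H2O → As2O5 + 4 HI
n(I2) = 0.0200 L × 0.299 mol/L = 5.98 × 10^-3 mol
From the 1:2 ratio, n(As2O3) = 1/2 × 5.98 × 10^-3 = 2.99 × 10^-3 mol
mass of As2O3 = 2.99 × 10^-3 × 197.84 g/mol = 0.592 g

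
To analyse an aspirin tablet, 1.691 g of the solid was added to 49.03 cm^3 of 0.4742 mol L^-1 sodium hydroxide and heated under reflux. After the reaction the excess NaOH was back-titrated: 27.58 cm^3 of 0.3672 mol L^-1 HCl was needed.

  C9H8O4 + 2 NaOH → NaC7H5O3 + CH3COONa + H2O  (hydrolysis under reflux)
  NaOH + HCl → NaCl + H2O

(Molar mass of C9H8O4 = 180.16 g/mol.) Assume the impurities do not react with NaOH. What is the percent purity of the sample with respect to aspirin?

n(NaOH) added = 0.04903 × 0.4742 = 0.02325 mol
n(HCl) used in back-titration = 0.02758 × 0.3672 = 0.01013 mol
n(NaOH) left over = 0.01013 mol (1:1 ratio)
n(NaOH) consumed by analyte = 0.02325 − 0.01013 = 0.01312 mol
From the 1:2 ratio, n(C9H8O4) = 1/2 × 0.01312 = 6.561 × 10^-3 mol
mass of C9H8O4 = 6.561 × 10^-3 × 180.16 = 1.182 g
% C9H8O4 = 1.182 / 1.691 × 100 = 69.90 %

69.90 %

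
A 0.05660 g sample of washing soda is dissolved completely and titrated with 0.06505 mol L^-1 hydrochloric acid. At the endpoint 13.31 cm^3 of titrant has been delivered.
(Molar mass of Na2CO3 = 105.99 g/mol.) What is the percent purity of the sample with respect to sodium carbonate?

Na2CO3 + 2 HCl → 2 NaCl + H2O + CO2
n(HCl) = 0.01331 L × 0.06505 mol/L = 8.658 × 10^-4 mol
From the 1:2 ratio, n(Na2CO3) = 1/2 × 8.658 × 10^-4 = 4.329 × 10^-4 mol
mass of Na2CO3 = 4.329 × 10^-4 × 105.99 g/mol = 0.04588 g
% Na2CO3 = 0.04588 / 0.05660 × 100 = 81.07 %

81.07 %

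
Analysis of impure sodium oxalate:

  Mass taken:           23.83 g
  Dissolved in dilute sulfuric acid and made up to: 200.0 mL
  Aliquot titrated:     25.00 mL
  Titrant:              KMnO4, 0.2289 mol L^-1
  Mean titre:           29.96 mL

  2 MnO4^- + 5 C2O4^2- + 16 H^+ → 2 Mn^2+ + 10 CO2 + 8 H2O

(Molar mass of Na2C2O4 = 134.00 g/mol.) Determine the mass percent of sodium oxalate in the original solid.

n(KMnO4) per titration = 0.02996 × 0.2289 = 6.858 × 10^-3 mol
From the 5:2 ratio, n(Na2C2O4) in each aliquot = 5/2 × 6.858 × 10^-3 = 0.01714 mol
n(Na2C2O4) in the whole flask = 0.01714 × 200.0/25.00 = 0.1372 mol
mass of Na2C2O4 = 0.1372 × 134.00 = 18.38 g
% Na2C2O4 = 18.38 / 23.83 × 100 = 77.13 %

77.13 %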